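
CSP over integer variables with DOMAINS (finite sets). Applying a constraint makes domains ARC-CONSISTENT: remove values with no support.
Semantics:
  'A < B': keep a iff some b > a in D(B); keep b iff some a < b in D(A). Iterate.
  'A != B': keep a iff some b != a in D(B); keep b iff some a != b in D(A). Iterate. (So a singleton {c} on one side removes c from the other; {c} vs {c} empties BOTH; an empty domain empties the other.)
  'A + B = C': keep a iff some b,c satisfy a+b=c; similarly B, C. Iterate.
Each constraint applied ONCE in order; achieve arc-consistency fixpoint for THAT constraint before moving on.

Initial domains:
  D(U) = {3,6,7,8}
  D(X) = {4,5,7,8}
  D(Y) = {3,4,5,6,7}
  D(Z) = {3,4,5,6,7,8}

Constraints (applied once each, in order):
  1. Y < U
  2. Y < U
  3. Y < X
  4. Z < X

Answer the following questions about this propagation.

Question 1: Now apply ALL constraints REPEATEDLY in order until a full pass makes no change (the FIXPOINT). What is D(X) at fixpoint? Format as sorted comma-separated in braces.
pass 0 (initial): D(X)={4,5,7,8}
pass 1: U {3,6,7,8}->{6,7,8}; Z {3,4,5,6,7,8}->{3,4,5,6,7}
pass 2: no change
Fixpoint after 2 passes: D(X) = {4,5,7,8}

Answer: {4,5,7,8}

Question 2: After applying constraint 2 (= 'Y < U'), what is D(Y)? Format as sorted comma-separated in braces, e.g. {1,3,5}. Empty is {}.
Constraint 1 (Y < U) on D(Y)={3,4,5,6,7} D(U)={3,6,7,8}: U {3,6,7,8}->{6,7,8}
Constraint 2 (Y < U) on D(Y)={3,4,5,6,7} D(U)={6,7,8}: no change
So after constraint 2: D(Y) = {3,4,5,6,7}

Answer: {3,4,5,6,7}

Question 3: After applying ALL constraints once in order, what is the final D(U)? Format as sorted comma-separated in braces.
Constraint 1 (Y < U) on D(Y)={3,4,5,6,7} D(U)={3,6,7,8}: U {3,6,7,8}->{6,7,8}
Constraint 2 (Y < U) on D(Y)={3,4,5,6,7} D(U)={6,7,8}: no change
Constraint 3 (Y < X) on D(Y)={3,4,5,6,7} D(X)={4,5,7,8}: no change
Constraint 4 (Z < X) on D(Z)={3,4,5,6,7,8} D(X)={4,5,7,8}: Z {3,4,5,6,7,8}->{3,4,5,6,7}
So after all 4 constraints: D(U) = {6,7,8}

Answer: {6,7,8}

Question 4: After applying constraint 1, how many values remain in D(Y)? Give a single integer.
Constraint 1 (Y < U) on D(Y)={3,4,5,6,7} D(U)={3,6,7,8}: U {3,6,7,8}->{6,7,8}
So after constraint 1: D(Y)={3,4,5,6,7}, size = 5

Answer: 5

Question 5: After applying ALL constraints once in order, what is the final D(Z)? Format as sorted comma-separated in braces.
Constraint 1 (Y < U) on D(Y)={3,4,5,6,7} D(U)={3,6,7,8}: U {3,6,7,8}->{6,7,8}
Constraint 2 (Y < U) on D(Y)={3,4,5,6,7} D(U)={6,7,8}: no change
Constraint 3 (Y < X) on D(Y)={3,4,5,6,7} D(X)={4,5,7,8}: no change
Constraint 4 (Z < X) on D(Z)={3,4,5,6,7,8} D(X)={4,5,7,8}: Z {3,4,5,6,7,8}->{3,4,5,6,7}
So after all 4 constraints: D(Z) = {3,4,5,6,7}

Answer: {3,4,5,6,7}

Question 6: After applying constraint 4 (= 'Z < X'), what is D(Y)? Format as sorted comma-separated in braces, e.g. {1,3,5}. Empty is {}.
Constraint 1 (Y < U) on D(Y)={3,4,5,6,7} D(U)={3,6,7,8}: U {3,6,7,8}->{6,7,8}
Constraint 2 (Y < U) on D(Y)={3,4,5,6,7} D(U)={6,7,8}: no change
Constraint 3 (Y < X) on D(Y)={3,4,5,6,7} D(X)={4,5,7,8}: no change
Constraint 4 (Z < X) on D(Z)={3,4,5,6,7,8} D(X)={4,5,7,8}: Z {3,4,5,6,7,8}->{3,4,5,6,7}
So after constraint 4: D(Y) = {3,4,5,6,7}

Answer: {3,4,5,6,7}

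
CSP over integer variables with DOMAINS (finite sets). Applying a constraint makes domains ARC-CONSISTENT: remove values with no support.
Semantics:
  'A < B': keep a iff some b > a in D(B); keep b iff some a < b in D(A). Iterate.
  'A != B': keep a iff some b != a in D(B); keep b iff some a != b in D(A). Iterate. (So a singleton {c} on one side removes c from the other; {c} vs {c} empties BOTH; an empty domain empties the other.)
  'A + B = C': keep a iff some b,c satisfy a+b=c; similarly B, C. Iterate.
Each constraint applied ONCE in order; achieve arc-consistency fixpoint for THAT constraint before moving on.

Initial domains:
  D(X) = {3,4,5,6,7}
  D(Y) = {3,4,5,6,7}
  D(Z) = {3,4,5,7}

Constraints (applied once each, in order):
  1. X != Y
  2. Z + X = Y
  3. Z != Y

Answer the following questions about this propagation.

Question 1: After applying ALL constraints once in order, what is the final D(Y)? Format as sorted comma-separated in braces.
Constraint 1 (X != Y) on D(X)={3,4,5,6,7} D(Y)={3,4,5,6,7}: no change
Constraint 2 (Z + X = Y) on D(Z)={3,4,5,7} D(X)={3,4,5,6,7} D(Y)={3,4,5,6,7}: Z {3,4,5,7}->{3,4}; X {3,4,5,6,7}->{3,4}; Y {3,4,5,6,7}->{6,7}
Constraint 3 (Z != Y) on D(Z)={3,4} D(Y)={6,7}: no change
So after all 3 constraints: D(Y) = {6,7}

Answer: {6,7}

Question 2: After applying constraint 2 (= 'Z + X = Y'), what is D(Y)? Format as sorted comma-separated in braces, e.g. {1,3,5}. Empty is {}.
Answer: {6,7}

Derivation:
Constraint 1 (X != Y) on D(X)={3,4,5,6,7} D(Y)={3,4,5,6,7}: no change
Constraint 2 (Z + X = Y) on D(Z)={3,4,5,7} D(X)={3,4,5,6,7} D(Y)={3,4,5,6,7}: Z {3,4,5,7}->{3,4}; X {3,4,5,6,7}->{3,4}; Y {3,4,5,6,7}->{6,7}
So after constraint 2: D(Y) = {6,7}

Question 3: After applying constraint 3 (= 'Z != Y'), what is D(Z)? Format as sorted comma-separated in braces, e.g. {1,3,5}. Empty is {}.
Answer: {3,4}

Derivation:
Constraint 1 (X != Y) on D(X)={3,4,5,6,7} D(Y)={3,4,5,6,7}: no change
Constraint 2 (Z + X = Y) on D(Z)={3,4,5,7} D(X)={3,4,5,6,7} D(Y)={3,4,5,6,7}: Z {3,4,5,7}->{3,4}; X {3,4,5,6,7}->{3,4}; Y {3,4,5,6,7}->{6,7}
Constraint 3 (Z != Y) on D(Z)={3,4} D(Y)={6,7}: no change
So after constraint 3: D(Z) = {3,4}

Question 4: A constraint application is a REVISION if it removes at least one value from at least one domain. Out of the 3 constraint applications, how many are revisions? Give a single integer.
Answer: 1

Derivation:
Constraint 1 (X != Y) on D(X)={3,4,5,6,7} D(Y)={3,4,5,6,7}: no change => not a revision
Constraint 2 (Z + X = Y) on D(Z)={3,4,5,7} D(X)={3,4,5,6,7} D(Y)={3,4,5,6,7}: Z {3,4,5,7}->{3,4}; X {3,4,5,6,7}->{3,4}; Y {3,4,5,6,7}->{6,7} => REVISION
Constraint 3 (Z != Y) on D(Z)={3,4} D(Y)={6,7}: no change => not a revision
Total revisions = 1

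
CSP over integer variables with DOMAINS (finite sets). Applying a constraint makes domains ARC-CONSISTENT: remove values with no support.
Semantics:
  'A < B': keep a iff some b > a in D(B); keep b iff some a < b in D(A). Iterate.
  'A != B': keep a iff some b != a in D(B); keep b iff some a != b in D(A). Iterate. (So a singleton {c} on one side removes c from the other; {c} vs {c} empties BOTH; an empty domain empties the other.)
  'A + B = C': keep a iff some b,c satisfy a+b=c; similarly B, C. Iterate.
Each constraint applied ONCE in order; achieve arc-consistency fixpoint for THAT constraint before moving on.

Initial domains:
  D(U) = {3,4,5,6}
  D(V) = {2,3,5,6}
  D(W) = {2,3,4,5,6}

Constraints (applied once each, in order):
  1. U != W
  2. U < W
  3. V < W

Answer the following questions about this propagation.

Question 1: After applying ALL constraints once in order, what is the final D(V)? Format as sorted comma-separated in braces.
Constraint 1 (U != W) on D(U)={3,4,5,6} D(W)={2,3,4,5,6}: no change
Constraint 2 (U < W) on D(U)={3,4,5,6} D(W)={2,3,4,5,6}: U {3,4,5,6}->{3,4,5}; W {2,3,4,5,6}->{4,5,6}
Constraint 3 (V < W) on D(V)={2,3,5,6} D(W)={4,5,6}: V {2,3,5,6}->{2,3,5}
So after all 3 constraints: D(V) = {2,3,5}

Answer: {2,3,5}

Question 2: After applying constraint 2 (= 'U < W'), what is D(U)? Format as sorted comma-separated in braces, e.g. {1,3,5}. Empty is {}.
Answer: {3,4,5}

Derivation:
Constraint 1 (U != W) on D(U)={3,4,5,6} D(W)={2,3,4,5,6}: no change
Constraint 2 (U < W) on D(U)={3,4,5,6} D(W)={2,3,4,5,6}: U {3,4,5,6}->{3,4,5}; W {2,3,4,5,6}->{4,5,6}
So after constraint 2: D(U) = {3,4,5}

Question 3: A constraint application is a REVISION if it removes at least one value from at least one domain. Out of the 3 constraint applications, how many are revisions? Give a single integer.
Answer: 2

Derivation:
Constraint 1 (U != W) on D(U)={3,4,5,6} D(W)={2,3,4,5,6}: no change => not a revision
Constraint 2 (U < W) on D(U)={3,4,5,6} D(W)={2,3,4,5,6}: U {3,4,5,6}->{3,4,5}; W {2,3,4,5,6}->{4,5,6} => REVISION
Constraint 3 (V < W) on D(V)={2,3,5,6} D(W)={4,5,6}: V {2,3,5,6}->{2,3,5} => REVISION
Total revisions = 2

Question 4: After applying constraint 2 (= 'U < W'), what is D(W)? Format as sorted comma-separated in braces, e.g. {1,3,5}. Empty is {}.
Constraint 1 (U != W) on D(U)={3,4,5,6} D(W)={2,3,4,5,6}: no change
Constraint 2 (U < W) on D(U)={3,4,5,6} D(W)={2,3,4,5,6}: U {3,4,5,6}->{3,4,5}; W {2,3,4,5,6}->{4,5,6}
So after constraint 2: D(W) = {4,5,6}

Answer: {4,5,6}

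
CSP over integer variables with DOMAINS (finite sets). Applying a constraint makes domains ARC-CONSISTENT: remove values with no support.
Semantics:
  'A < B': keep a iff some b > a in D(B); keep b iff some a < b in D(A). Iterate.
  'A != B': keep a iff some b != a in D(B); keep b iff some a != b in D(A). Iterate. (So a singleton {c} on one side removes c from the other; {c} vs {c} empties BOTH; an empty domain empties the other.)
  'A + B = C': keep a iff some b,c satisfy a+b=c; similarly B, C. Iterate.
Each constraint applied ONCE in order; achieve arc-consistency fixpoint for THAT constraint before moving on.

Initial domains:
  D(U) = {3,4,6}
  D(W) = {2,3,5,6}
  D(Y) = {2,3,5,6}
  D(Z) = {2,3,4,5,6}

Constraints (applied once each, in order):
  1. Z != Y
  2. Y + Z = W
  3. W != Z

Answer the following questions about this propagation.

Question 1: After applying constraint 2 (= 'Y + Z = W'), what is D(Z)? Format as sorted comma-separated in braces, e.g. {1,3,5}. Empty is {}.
Constraint 1 (Z != Y) on D(Z)={2,3,4,5,6} D(Y)={2,3,5,6}: no change
Constraint 2 (Y + Z = W) on D(Y)={2,3,5,6} D(Z)={2,3,4,5,6} D(W)={2,3,5,6}: Y {2,3,5,6}->{2,3}; Z {2,3,4,5,6}->{2,3,4}; W {2,3,5,6}->{5,6}
So after constraint 2: D(Z) = {2,3,4}

Answer: {2,3,4}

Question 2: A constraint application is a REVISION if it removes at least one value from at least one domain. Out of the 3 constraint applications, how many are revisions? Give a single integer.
Answer: 1

Derivation:
Constraint 1 (Z != Y) on D(Z)={2,3,4,5,6} D(Y)={2,3,5,6}: no change => not a revision
Constraint 2 (Y + Z = W) on D(Y)={2,3,5,6} D(Z)={2,3,4,5,6} D(W)={2,3,5,6}: Y {2,3,5,6}->{2,3}; Z {2,3,4,5,6}->{2,3,4}; W {2,3,5,6}->{5,6} => REVISION
Constraint 3 (W != Z) on D(W)={5,6} D(Z)={2,3,4}: no change => not a revision
Total revisions = 1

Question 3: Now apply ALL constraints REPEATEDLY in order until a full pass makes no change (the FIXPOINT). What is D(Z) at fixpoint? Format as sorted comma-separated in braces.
Answer: {2,3,4}

Derivation:
pass 0 (initial): D(Z)={2,3,4,5,6}
pass 1: W {2,3,5,6}->{5,6}; Y {2,3,5,6}->{2,3}; Z {2,3,4,5,6}->{2,3,4}
pass 2: no change
Fixpoint after 2 passes: D(Z) = {2,3,4}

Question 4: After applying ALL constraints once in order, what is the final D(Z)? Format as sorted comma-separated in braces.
Answer: {2,3,4}

Derivation:
Constraint 1 (Z != Y) on D(Z)={2,3,4,5,6} D(Y)={2,3,5,6}: no change
Constraint 2 (Y + Z = W) on D(Y)={2,3,5,6} D(Z)={2,3,4,5,6} D(W)={2,3,5,6}: Y {2,3,5,6}->{2,3}; Z {2,3,4,5,6}->{2,3,4}; W {2,3,5,6}->{5,6}
Constraint 3 (W != Z) on D(W)={5,6} D(Z)={2,3,4}: no change
So after all 3 constraints: D(Z) = {2,3,4}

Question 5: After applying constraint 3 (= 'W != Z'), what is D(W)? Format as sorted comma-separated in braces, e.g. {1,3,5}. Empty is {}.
Constraint 1 (Z != Y) on D(Z)={2,3,4,5,6} D(Y)={2,3,5,6}: no change
Constraint 2 (Y + Z = W) on D(Y)={2,3,5,6} D(Z)={2,3,4,5,6} D(W)={2,3,5,6}: Y {2,3,5,6}->{2,3}; Z {2,3,4,5,6}->{2,3,4}; W {2,3,5,6}->{5,6}
Constraint 3 (W != Z) on D(W)={5,6} D(Z)={2,3,4}: no change
So after constraint 3: D(W) = {5,6}

Answer: {5,6}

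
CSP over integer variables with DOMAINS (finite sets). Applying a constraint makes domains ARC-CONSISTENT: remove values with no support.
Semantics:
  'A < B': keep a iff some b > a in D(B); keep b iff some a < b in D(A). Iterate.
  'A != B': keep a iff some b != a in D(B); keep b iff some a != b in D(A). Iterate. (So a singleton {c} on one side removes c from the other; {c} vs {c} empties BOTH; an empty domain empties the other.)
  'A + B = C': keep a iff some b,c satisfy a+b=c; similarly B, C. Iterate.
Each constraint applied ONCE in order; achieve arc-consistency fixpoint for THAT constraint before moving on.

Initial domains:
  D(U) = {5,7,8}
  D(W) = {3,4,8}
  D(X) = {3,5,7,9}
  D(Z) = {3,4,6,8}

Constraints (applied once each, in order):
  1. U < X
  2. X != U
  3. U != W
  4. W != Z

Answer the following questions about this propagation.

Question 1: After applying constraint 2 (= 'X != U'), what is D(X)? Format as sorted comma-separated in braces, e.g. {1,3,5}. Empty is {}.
Constraint 1 (U < X) on D(U)={5,7,8} D(X)={3,5,7,9}: X {3,5,7,9}->{7,9}
Constraint 2 (X != U) on D(X)={7,9} D(U)={5,7,8}: no change
So after constraint 2: D(X) = {7,9}

Answer: {7,9}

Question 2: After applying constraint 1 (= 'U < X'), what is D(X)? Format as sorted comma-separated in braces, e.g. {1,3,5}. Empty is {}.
Constraint 1 (U < X) on D(U)={5,7,8} D(X)={3,5,7,9}: X {3,5,7,9}->{7,9}
So after constraint 1: D(X) = {7,9}

Answer: {7,9}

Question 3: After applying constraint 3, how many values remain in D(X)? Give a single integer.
Answer: 2

Derivation:
Constraint 1 (U < X) on D(U)={5,7,8} D(X)={3,5,7,9}: X {3,5,7,9}->{7,9}
Constraint 2 (X != U) on D(X)={7,9} D(U)={5,7,8}: no change
Constraint 3 (U != W) on D(U)={5,7,8} D(W)={3,4,8}: no change
So after constraint 3: D(X)={7,9}, size = 2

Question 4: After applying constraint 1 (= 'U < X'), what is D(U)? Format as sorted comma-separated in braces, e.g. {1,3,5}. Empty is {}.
Constraint 1 (U < X) on D(U)={5,7,8} D(X)={3,5,7,9}: X {3,5,7,9}->{7,9}
So after constraint 1: D(U) = {5,7,8}

Answer: {5,7,8}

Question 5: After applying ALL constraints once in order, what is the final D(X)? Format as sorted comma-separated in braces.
Constraint 1 (U < X) on D(U)={5,7,8} D(X)={3,5,7,9}: X {3,5,7,9}->{7,9}
Constraint 2 (X != U) on D(X)={7,9} D(U)={5,7,8}: no change
Constraint 3 (U != W) on D(U)={5,7,8} D(W)={3,4,8}: no change
Constraint 4 (W != Z) on D(W)={3,4,8} D(Z)={3,4,6,8}: no change
So after all 4 constraints: D(X) = {7,9}

Answer: {7,9}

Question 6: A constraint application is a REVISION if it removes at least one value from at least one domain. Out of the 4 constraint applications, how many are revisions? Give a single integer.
Answer: 1

Derivation:
Constraint 1 (U < X) on D(U)={5,7,8} D(X)={3,5,7,9}: X {3,5,7,9}->{7,9} => REVISION
Constraint 2 (X != U) on D(X)={7,9} D(U)={5,7,8}: no change => not a revision
Constraint 3 (U != W) on D(U)={5,7,8} D(W)={3,4,8}: no change => not a revision
Constraint 4 (W != Z) on D(W)={3,4,8} D(Z)={3,4,6,8}: no change => not a revision
Total revisions = 1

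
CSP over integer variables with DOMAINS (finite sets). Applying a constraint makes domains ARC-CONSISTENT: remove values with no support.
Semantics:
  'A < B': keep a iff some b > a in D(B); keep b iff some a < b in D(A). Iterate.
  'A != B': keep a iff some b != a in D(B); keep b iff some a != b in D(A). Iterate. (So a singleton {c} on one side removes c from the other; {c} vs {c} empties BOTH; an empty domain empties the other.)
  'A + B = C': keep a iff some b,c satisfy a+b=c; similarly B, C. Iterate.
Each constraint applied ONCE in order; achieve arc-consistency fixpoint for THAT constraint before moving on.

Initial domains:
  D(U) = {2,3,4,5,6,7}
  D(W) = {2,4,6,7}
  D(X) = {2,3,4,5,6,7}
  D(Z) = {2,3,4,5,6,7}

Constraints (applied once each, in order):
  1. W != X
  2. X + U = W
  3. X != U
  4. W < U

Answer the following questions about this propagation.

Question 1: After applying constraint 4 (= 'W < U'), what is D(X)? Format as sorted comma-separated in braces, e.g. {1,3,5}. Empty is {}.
Constraint 1 (W != X) on D(W)={2,4,6,7} D(X)={2,3,4,5,6,7}: no change
Constraint 2 (X + U = W) on D(X)={2,3,4,5,6,7} D(U)={2,3,4,5,6,7} D(W)={2,4,6,7}: X {2,3,4,5,6,7}->{2,3,4,5}; U {2,3,4,5,6,7}->{2,3,4,5}; W {2,4,6,7}->{4,6,7}
Constraint 3 (X != U) on D(X)={2,3,4,5} D(U)={2,3,4,5}: no change
Constraint 4 (W < U) on D(W)={4,6,7} D(U)={2,3,4,5}: W {4,6,7}->{4}; U {2,3,4,5}->{5}
So after constraint 4: D(X) = {2,3,4,5}

Answer: {2,3,4,5}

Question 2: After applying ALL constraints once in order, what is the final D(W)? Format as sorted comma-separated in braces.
Answer: {4}

Derivation:
Constraint 1 (W != X) on D(W)={2,4,6,7} D(X)={2,3,4,5,6,7}: no change
Constraint 2 (X + U = W) on D(X)={2,3,4,5,6,7} D(U)={2,3,4,5,6,7} D(W)={2,4,6,7}: X {2,3,4,5,6,7}->{2,3,4,5}; U {2,3,4,5,6,7}->{2,3,4,5}; W {2,4,6,7}->{4,6,7}
Constraint 3 (X != U) on D(X)={2,3,4,5} D(U)={2,3,4,5}: no change
Constraint 4 (W < U) on D(W)={4,6,7} D(U)={2,3,4,5}: W {4,6,7}->{4}; U {2,3,4,5}->{5}
So after all 4 constraints: D(W) = {4}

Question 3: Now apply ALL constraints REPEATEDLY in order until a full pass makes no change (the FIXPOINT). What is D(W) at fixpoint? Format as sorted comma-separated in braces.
Answer: {}

Derivation:
pass 0 (initial): D(W)={2,4,6,7}
pass 1: U {2,3,4,5,6,7}->{5}; W {2,4,6,7}->{4}; X {2,3,4,5,6,7}->{2,3,4,5}
pass 2: U {5}->{}; W {4}->{}; X {2,3,4,5}->{}
pass 3: no change
Fixpoint after 3 passes: D(W) = {}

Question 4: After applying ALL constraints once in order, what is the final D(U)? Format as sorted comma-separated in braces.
Constraint 1 (W != X) on D(W)={2,4,6,7} D(X)={2,3,4,5,6,7}: no change
Constraint 2 (X + U = W) on D(X)={2,3,4,5,6,7} D(U)={2,3,4,5,6,7} D(W)={2,4,6,7}: X {2,3,4,5,6,7}->{2,3,4,5}; U {2,3,4,5,6,7}->{2,3,4,5}; W {2,4,6,7}->{4,6,7}
Constraint 3 (X != U) on D(X)={2,3,4,5} D(U)={2,3,4,5}: no change
Constraint 4 (W < U) on D(W)={4,6,7} D(U)={2,3,4,5}: W {4,6,7}->{4}; U {2,3,4,5}->{5}
So after all 4 constraints: D(U) = {5}

Answer: {5}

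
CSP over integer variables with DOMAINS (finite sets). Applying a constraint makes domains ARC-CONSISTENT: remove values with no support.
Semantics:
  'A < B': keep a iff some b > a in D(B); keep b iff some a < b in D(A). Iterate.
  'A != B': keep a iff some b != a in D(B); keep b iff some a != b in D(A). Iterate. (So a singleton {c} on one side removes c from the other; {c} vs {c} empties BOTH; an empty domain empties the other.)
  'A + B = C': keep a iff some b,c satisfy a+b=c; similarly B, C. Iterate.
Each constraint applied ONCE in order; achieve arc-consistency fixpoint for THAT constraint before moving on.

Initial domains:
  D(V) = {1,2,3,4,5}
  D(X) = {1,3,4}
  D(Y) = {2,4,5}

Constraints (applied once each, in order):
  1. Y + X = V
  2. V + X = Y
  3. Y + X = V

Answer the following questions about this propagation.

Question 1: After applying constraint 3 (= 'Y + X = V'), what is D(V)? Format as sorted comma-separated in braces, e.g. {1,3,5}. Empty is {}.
Constraint 1 (Y + X = V) on D(Y)={2,4,5} D(X)={1,3,4} D(V)={1,2,3,4,5}: Y {2,4,5}->{2,4}; X {1,3,4}->{1,3}; V {1,2,3,4,5}->{3,5}
Constraint 2 (V + X = Y) on D(V)={3,5} D(X)={1,3} D(Y)={2,4}: V {3,5}->{3}; X {1,3}->{1}; Y {2,4}->{4}
Constraint 3 (Y + X = V) on D(Y)={4} D(X)={1} D(V)={3}: Y {4}->{}; X {1}->{}; V {3}->{}
So after constraint 3: D(V) = {}

Answer: {}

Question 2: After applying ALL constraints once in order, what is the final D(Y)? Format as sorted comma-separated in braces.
Constraint 1 (Y + X = V) on D(Y)={2,4,5} D(X)={1,3,4} D(V)={1,2,3,4,5}: Y {2,4,5}->{2,4}; X {1,3,4}->{1,3}; V {1,2,3,4,5}->{3,5}
Constraint 2 (V + X = Y) on D(V)={3,5} D(X)={1,3} D(Y)={2,4}: V {3,5}->{3}; X {1,3}->{1}; Y {2,4}->{4}
Constraint 3 (Y + X = V) on D(Y)={4} D(X)={1} D(V)={3}: Y {4}->{}; X {1}->{}; V {3}->{}
So after all 3 constraints: D(Y) = {}

Answer: {}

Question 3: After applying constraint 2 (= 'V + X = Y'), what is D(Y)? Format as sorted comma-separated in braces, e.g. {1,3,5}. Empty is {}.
Answer: {4}

Derivation:
Constraint 1 (Y + X = V) on D(Y)={2,4,5} D(X)={1,3,4} D(V)={1,2,3,4,5}: Y {2,4,5}->{2,4}; X {1,3,4}->{1,3}; V {1,2,3,4,5}->{3,5}
Constraint 2 (V + X = Y) on D(V)={3,5} D(X)={1,3} D(Y)={2,4}: V {3,5}->{3}; X {1,3}->{1}; Y {2,4}->{4}
So after constraint 2: D(Y) = {4}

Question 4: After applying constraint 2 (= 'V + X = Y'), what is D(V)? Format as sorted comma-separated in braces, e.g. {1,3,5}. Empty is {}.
Answer: {3}

Derivation:
Constraint 1 (Y + X = V) on D(Y)={2,4,5} D(X)={1,3,4} D(V)={1,2,3,4,5}: Y {2,4,5}->{2,4}; X {1,3,4}->{1,3}; V {1,2,3,4,5}->{3,5}
Constraint 2 (V + X = Y) on D(V)={3,5} D(X)={1,3} D(Y)={2,4}: V {3,5}->{3}; X {1,3}->{1}; Y {2,4}->{4}
So after constraint 2: D(V) = {3}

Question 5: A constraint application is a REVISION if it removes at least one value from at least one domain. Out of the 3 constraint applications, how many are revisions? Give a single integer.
Answer: 3

Derivation:
Constraint 1 (Y + X = V) on D(Y)={2,4,5} D(X)={1,3,4} D(V)={1,2,3,4,5}: Y {2,4,5}->{2,4}; X {1,3,4}->{1,3}; V {1,2,3,4,5}->{3,5} => REVISION
Constraint 2 (V + X = Y) on D(V)={3,5} D(X)={1,3} D(Y)={2,4}: V {3,5}->{3}; X {1,3}->{1}; Y {2,4}->{4} => REVISION
Constraint 3 (Y + X = V) on D(Y)={4} D(X)={1} D(V)={3}: Y {4}->{}; X {1}->{}; V {3}->{} => REVISION
Total revisions = 3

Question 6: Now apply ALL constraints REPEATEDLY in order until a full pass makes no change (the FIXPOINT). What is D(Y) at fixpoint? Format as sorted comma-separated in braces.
pass 0 (initial): D(Y)={2,4,5}
pass 1: V {1,2,3,4,5}->{}; X {1,3,4}->{}; Y {2,4,5}->{}
pass 2: no change
Fixpoint after 2 passes: D(Y) = {}

Answer: {}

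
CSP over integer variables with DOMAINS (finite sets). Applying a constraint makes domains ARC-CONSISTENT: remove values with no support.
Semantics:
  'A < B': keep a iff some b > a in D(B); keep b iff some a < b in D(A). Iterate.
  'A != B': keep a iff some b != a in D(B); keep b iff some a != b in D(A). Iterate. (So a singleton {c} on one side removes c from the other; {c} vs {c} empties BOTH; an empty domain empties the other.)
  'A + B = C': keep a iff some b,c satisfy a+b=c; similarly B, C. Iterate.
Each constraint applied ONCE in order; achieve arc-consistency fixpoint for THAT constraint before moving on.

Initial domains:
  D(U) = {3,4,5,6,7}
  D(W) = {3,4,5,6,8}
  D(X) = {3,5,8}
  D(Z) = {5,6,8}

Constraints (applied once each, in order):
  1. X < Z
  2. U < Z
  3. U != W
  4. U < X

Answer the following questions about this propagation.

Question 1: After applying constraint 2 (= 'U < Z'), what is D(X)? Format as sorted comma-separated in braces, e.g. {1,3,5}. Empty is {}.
Answer: {3,5}

Derivation:
Constraint 1 (X < Z) on D(X)={3,5,8} D(Z)={5,6,8}: X {3,5,8}->{3,5}
Constraint 2 (U < Z) on D(U)={3,4,5,6,7} D(Z)={5,6,8}: no change
So after constraint 2: D(X) = {3,5}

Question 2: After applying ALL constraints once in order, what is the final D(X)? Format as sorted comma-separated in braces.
Answer: {5}

Derivation:
Constraint 1 (X < Z) on D(X)={3,5,8} D(Z)={5,6,8}: X {3,5,8}->{3,5}
Constraint 2 (U < Z) on D(U)={3,4,5,6,7} D(Z)={5,6,8}: no change
Constraint 3 (U != W) on D(U)={3,4,5,6,7} D(W)={3,4,5,6,8}: no change
Constraint 4 (U < X) on D(U)={3,4,5,6,7} D(X)={3,5}: U {3,4,5,6,7}->{3,4}; X {3,5}->{5}
So after all 4 constraints: D(X) = {5}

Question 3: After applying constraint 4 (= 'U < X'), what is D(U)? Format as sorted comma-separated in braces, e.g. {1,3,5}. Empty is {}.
Constraint 1 (X < Z) on D(X)={3,5,8} D(Z)={5,6,8}: X {3,5,8}->{3,5}
Constraint 2 (U < Z) on D(U)={3,4,5,6,7} D(Z)={5,6,8}: no change
Constraint 3 (U != W) on D(U)={3,4,5,6,7} D(W)={3,4,5,6,8}: no change
Constraint 4 (U < X) on D(U)={3,4,5,6,7} D(X)={3,5}: U {3,4,5,6,7}->{3,4}; X {3,5}->{5}
So after constraint 4: D(U) = {3,4}

Answer: {3,4}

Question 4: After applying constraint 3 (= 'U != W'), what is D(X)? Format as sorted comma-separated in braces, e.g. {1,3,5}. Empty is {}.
Constraint 1 (X < Z) on D(X)={3,5,8} D(Z)={5,6,8}: X {3,5,8}->{3,5}
Constraint 2 (U < Z) on D(U)={3,4,5,6,7} D(Z)={5,6,8}: no change
Constraint 3 (U != W) on D(U)={3,4,5,6,7} D(W)={3,4,5,6,8}: no change
So after constraint 3: D(X) = {3,5}

Answer: {3,5}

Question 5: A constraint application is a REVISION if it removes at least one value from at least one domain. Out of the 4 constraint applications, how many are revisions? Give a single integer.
Constraint 1 (X < Z) on D(X)={3,5,8} D(Z)={5,6,8}: X {3,5,8}->{3,5} => REVISION
Constraint 2 (U < Z) on D(U)={3,4,5,6,7} D(Z)={5,6,8}: no change => not a revision
Constraint 3 (U != W) on D(U)={3,4,5,6,7} D(W)={3,4,5,6,8}: no change => not a revision
Constraint 4 (U < X) on D(U)={3,4,5,6,7} D(X)={3,5}: U {3,4,5,6,7}->{3,4}; X {3,5}->{5} => REVISION
Total revisions = 2

Answer: 2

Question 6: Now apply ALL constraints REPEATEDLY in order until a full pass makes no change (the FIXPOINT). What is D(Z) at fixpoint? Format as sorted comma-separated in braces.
Answer: {6,8}

Derivation:
pass 0 (initial): D(Z)={5,6,8}
pass 1: U {3,4,5,6,7}->{3,4}; X {3,5,8}->{5}
pass 2: Z {5,6,8}->{6,8}
pass 3: no change
Fixpoint after 3 passes: D(Z) = {6,8}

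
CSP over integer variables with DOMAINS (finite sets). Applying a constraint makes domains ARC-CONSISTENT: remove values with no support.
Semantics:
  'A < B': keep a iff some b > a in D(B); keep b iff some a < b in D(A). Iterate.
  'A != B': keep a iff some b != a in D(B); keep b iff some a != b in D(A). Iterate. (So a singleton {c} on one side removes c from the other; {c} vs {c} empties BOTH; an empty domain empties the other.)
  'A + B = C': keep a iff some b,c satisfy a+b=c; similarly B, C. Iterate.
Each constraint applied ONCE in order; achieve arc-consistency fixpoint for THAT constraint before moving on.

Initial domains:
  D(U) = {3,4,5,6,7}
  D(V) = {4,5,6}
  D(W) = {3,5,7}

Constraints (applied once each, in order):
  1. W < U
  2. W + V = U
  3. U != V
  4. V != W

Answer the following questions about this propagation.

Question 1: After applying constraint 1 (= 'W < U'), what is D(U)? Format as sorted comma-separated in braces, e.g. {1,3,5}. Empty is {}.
Constraint 1 (W < U) on D(W)={3,5,7} D(U)={3,4,5,6,7}: W {3,5,7}->{3,5}; U {3,4,5,6,7}->{4,5,6,7}
So after constraint 1: D(U) = {4,5,6,7}

Answer: {4,5,6,7}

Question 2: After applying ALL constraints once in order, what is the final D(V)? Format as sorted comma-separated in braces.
Constraint 1 (W < U) on D(W)={3,5,7} D(U)={3,4,5,6,7}: W {3,5,7}->{3,5}; U {3,4,5,6,7}->{4,5,6,7}
Constraint 2 (W + V = U) on D(W)={3,5} D(V)={4,5,6} D(U)={4,5,6,7}: W {3,5}->{3}; V {4,5,6}->{4}; U {4,5,6,7}->{7}
Constraint 3 (U != V) on D(U)={7} D(V)={4}: no change
Constraint 4 (V != W) on D(V)={4} D(W)={3}: no change
So after all 4 constraints: D(V) = {4}

Answer: {4}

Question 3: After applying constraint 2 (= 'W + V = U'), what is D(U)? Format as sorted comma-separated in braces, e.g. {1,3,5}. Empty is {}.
Constraint 1 (W < U) on D(W)={3,5,7} D(U)={3,4,5,6,7}: W {3,5,7}->{3,5}; U {3,4,5,6,7}->{4,5,6,7}
Constraint 2 (W + V = U) on D(W)={3,5} D(V)={4,5,6} D(U)={4,5,6,7}: W {3,5}->{3}; V {4,5,6}->{4}; U {4,5,6,7}->{7}
So after constraint 2: D(U) = {7}

Answer: {7}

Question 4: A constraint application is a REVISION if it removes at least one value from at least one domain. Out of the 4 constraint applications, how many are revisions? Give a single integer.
Answer: 2

Derivation:
Constraint 1 (W < U) on D(W)={3,5,7} D(U)={3,4,5,6,7}: W {3,5,7}->{3,5}; U {3,4,5,6,7}->{4,5,6,7} => REVISION
Constraint 2 (W + V = U) on D(W)={3,5} D(V)={4,5,6} D(U)={4,5,6,7}: W {3,5}->{3}; V {4,5,6}->{4}; U {4,5,6,7}->{7} => REVISION
Constraint 3 (U != V) on D(U)={7} D(V)={4}: no change => not a revision
Constraint 4 (V != W) on D(V)={4} D(W)={3}: no change => not a revision
Total revisions = 2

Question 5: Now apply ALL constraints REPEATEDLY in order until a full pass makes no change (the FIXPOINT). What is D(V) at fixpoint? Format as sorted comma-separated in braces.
pass 0 (initial): D(V)={4,5,6}
pass 1: U {3,4,5,6,7}->{7}; V {4,5,6}->{4}; W {3,5,7}->{3}
pass 2: no change
Fixpoint after 2 passes: D(V) = {4}

Answer: {4}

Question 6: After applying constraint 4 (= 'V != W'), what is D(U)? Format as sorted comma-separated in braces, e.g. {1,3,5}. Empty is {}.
Constraint 1 (W < U) on D(W)={3,5,7} D(U)={3,4,5,6,7}: W {3,5,7}->{3,5}; U {3,4,5,6,7}->{4,5,6,7}
Constraint 2 (W + V = U) on D(W)={3,5} D(V)={4,5,6} D(U)={4,5,6,7}: W {3,5}->{3}; V {4,5,6}->{4}; U {4,5,6,7}->{7}
Constraint 3 (U != V) on D(U)={7} D(V)={4}: no change
Constraint 4 (V != W) on D(V)={4} D(W)={3}: no change
So after constraint 4: D(U) = {7}

Answer: {7}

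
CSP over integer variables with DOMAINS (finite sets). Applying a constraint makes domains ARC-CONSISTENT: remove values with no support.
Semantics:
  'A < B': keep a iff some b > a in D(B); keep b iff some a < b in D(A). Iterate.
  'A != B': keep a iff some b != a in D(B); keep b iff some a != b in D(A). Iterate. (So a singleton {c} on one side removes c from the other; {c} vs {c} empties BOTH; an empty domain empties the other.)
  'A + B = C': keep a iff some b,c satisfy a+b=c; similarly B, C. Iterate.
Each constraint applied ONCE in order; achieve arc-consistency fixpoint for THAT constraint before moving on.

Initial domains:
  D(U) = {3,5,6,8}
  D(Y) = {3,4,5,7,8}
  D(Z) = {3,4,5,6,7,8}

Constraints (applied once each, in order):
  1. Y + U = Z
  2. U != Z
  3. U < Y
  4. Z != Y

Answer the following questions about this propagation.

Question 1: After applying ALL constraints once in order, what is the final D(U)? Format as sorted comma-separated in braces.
Constraint 1 (Y + U = Z) on D(Y)={3,4,5,7,8} D(U)={3,5,6,8} D(Z)={3,4,5,6,7,8}: Y {3,4,5,7,8}->{3,4,5}; U {3,5,6,8}->{3,5}; Z {3,4,5,6,7,8}->{6,7,8}
Constraint 2 (U != Z) on D(U)={3,5} D(Z)={6,7,8}: no change
Constraint 3 (U < Y) on D(U)={3,5} D(Y)={3,4,5}: U {3,5}->{3}; Y {3,4,5}->{4,5}
Constraint 4 (Z != Y) on D(Z)={6,7,8} D(Y)={4,5}: no change
So after all 4 constraints: D(U) = {3}

Answer: {3}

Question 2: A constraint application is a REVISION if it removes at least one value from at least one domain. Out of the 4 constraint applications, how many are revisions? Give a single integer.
Answer: 2

Derivation:
Constraint 1 (Y + U = Z) on D(Y)={3,4,5,7,8} D(U)={3,5,6,8} D(Z)={3,4,5,6,7,8}: Y {3,4,5,7,8}->{3,4,5}; U {3,5,6,8}->{3,5}; Z {3,4,5,6,7,8}->{6,7,8} => REVISION
Constraint 2 (U != Z) on D(U)={3,5} D(Z)={6,7,8}: no change => not a revision
Constraint 3 (U < Y) on D(U)={3,5} D(Y)={3,4,5}: U {3,5}->{3}; Y {3,4,5}->{4,5} => REVISION
Constraint 4 (Z != Y) on D(Z)={6,7,8} D(Y)={4,5}: no change => not a revision
Total revisions = 2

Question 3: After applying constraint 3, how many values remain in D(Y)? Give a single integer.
Constraint 1 (Y + U = Z) on D(Y)={3,4,5,7,8} D(U)={3,5,6,8} D(Z)={3,4,5,6,7,8}: Y {3,4,5,7,8}->{3,4,5}; U {3,5,6,8}->{3,5}; Z {3,4,5,6,7,8}->{6,7,8}
Constraint 2 (U != Z) on D(U)={3,5} D(Z)={6,7,8}: no change
Constraint 3 (U < Y) on D(U)={3,5} D(Y)={3,4,5}: U {3,5}->{3}; Y {3,4,5}->{4,5}
So after constraint 3: D(Y)={4,5}, size = 2

Answer: 2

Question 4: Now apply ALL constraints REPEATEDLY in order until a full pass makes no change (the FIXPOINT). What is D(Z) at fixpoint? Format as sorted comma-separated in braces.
Answer: {7,8}

Derivation:
pass 0 (initial): D(Z)={3,4,5,6,7,8}
pass 1: U {3,5,6,8}->{3}; Y {3,4,5,7,8}->{4,5}; Z {3,4,5,6,7,8}->{6,7,8}
pass 2: Z {6,7,8}->{7,8}
pass 3: no change
Fixpoint after 3 passes: D(Z) = {7,8}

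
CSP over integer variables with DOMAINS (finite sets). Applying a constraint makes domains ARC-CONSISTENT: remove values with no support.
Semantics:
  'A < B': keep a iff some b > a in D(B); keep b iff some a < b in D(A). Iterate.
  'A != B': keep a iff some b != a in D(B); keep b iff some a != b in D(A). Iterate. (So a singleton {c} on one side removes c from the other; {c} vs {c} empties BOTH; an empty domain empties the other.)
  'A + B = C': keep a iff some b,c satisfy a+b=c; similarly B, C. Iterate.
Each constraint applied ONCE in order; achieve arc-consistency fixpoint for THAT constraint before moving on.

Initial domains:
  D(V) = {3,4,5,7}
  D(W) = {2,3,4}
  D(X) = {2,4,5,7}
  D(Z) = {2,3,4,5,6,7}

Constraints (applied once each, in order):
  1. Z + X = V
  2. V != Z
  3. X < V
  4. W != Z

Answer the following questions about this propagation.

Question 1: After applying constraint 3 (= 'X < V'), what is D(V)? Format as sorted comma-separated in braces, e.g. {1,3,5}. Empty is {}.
Constraint 1 (Z + X = V) on D(Z)={2,3,4,5,6,7} D(X)={2,4,5,7} D(V)={3,4,5,7}: Z {2,3,4,5,6,7}->{2,3,5}; X {2,4,5,7}->{2,4,5}; V {3,4,5,7}->{4,5,7}
Constraint 2 (V != Z) on D(V)={4,5,7} D(Z)={2,3,5}: no change
Constraint 3 (X < V) on D(X)={2,4,5} D(V)={4,5,7}: no change
So after constraint 3: D(V) = {4,5,7}

Answer: {4,5,7}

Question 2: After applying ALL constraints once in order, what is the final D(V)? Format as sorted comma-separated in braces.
Answer: {4,5,7}

Derivation:
Constraint 1 (Z + X = V) on D(Z)={2,3,4,5,6,7} D(X)={2,4,5,7} D(V)={3,4,5,7}: Z {2,3,4,5,6,7}->{2,3,5}; X {2,4,5,7}->{2,4,5}; V {3,4,5,7}->{4,5,7}
Constraint 2 (V != Z) on D(V)={4,5,7} D(Z)={2,3,5}: no change
Constraint 3 (X < V) on D(X)={2,4,5} D(V)={4,5,7}: no change
Constraint 4 (W != Z) on D(W)={2,3,4} D(Z)={2,3,5}: no change
So after all 4 constraints: D(V) = {4,5,7}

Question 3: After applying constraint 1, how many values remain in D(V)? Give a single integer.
Constraint 1 (Z + X = V) on D(Z)={2,3,4,5,6,7} D(X)={2,4,5,7} D(V)={3,4,5,7}: Z {2,3,4,5,6,7}->{2,3,5}; X {2,4,5,7}->{2,4,5}; V {3,4,5,7}->{4,5,7}
So after constraint 1: D(V)={4,5,7}, size = 3

Answer: 3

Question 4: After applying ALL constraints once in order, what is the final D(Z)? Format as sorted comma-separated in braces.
Constraint 1 (Z + X = V) on D(Z)={2,3,4,5,6,7} D(X)={2,4,5,7} D(V)={3,4,5,7}: Z {2,3,4,5,6,7}->{2,3,5}; X {2,4,5,7}->{2,4,5}; V {3,4,5,7}->{4,5,7}
Constraint 2 (V != Z) on D(V)={4,5,7} D(Z)={2,3,5}: no change
Constraint 3 (X < V) on D(X)={2,4,5} D(V)={4,5,7}: no change
Constraint 4 (W != Z) on D(W)={2,3,4} D(Z)={2,3,5}: no change
So after all 4 constraints: D(Z) = {2,3,5}

Answer: {2,3,5}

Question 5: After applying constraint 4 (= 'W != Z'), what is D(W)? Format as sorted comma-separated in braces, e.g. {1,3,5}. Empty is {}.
Constraint 1 (Z + X = V) on D(Z)={2,3,4,5,6,7} D(X)={2,4,5,7} D(V)={3,4,5,7}: Z {2,3,4,5,6,7}->{2,3,5}; X {2,4,5,7}->{2,4,5}; V {3,4,5,7}->{4,5,7}
Constraint 2 (V != Z) on D(V)={4,5,7} D(Z)={2,3,5}: no change
Constraint 3 (X < V) on D(X)={2,4,5} D(V)={4,5,7}: no change
Constraint 4 (W != Z) on D(W)={2,3,4} D(Z)={2,3,5}: no change
So after constraint 4: D(W) = {2,3,4}

Answer: {2,3,4}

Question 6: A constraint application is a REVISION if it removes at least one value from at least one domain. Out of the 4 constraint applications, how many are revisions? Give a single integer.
Constraint 1 (Z + X = V) on D(Z)={2,3,4,5,6,7} D(X)={2,4,5,7} D(V)={3,4,5,7}: Z {2,3,4,5,6,7}->{2,3,5}; X {2,4,5,7}->{2,4,5}; V {3,4,5,7}->{4,5,7} => REVISION
Constraint 2 (V != Z) on D(V)={4,5,7} D(Z)={2,3,5}: no change => not a revision
Constraint 3 (X < V) on D(X)={2,4,5} D(V)={4,5,7}: no change => not a revision
Constraint 4 (W != Z) on D(W)={2,3,4} D(Z)={2,3,5}: no change => not a revision
Total revisions = 1

Answer: 1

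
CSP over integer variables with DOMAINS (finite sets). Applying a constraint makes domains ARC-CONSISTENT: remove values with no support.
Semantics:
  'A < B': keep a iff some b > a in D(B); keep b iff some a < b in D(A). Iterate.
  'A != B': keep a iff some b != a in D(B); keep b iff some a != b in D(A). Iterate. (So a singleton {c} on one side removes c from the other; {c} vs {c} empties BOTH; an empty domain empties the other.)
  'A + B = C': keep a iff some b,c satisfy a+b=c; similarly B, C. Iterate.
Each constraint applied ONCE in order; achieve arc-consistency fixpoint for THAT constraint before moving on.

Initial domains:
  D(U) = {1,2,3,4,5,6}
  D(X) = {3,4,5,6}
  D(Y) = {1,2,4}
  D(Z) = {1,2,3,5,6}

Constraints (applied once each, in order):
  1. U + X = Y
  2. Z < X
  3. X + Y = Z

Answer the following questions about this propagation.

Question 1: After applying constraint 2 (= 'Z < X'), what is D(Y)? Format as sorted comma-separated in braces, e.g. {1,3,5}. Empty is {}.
Constraint 1 (U + X = Y) on D(U)={1,2,3,4,5,6} D(X)={3,4,5,6} D(Y)={1,2,4}: U {1,2,3,4,5,6}->{1}; X {3,4,5,6}->{3}; Y {1,2,4}->{4}
Constraint 2 (Z < X) on D(Z)={1,2,3,5,6} D(X)={3}: Z {1,2,3,5,6}->{1,2}
So after constraint 2: D(Y) = {4}

Answer: {4}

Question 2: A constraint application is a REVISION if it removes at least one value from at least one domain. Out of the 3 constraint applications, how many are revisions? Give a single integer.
Answer: 3

Derivation:
Constraint 1 (U + X = Y) on D(U)={1,2,3,4,5,6} D(X)={3,4,5,6} D(Y)={1,2,4}: U {1,2,3,4,5,6}->{1}; X {3,4,5,6}->{3}; Y {1,2,4}->{4} => REVISION
Constraint 2 (Z < X) on D(Z)={1,2,3,5,6} D(X)={3}: Z {1,2,3,5,6}->{1,2} => REVISION
Constraint 3 (X + Y = Z) on D(X)={3} D(Y)={4} D(Z)={1,2}: X {3}->{}; Y {4}->{}; Z {1,2}->{} => REVISION
Total revisions = 3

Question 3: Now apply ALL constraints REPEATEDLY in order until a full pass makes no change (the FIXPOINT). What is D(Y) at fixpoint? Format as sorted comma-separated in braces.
pass 0 (initial): D(Y)={1,2,4}
pass 1: U {1,2,3,4,5,6}->{1}; X {3,4,5,6}->{}; Y {1,2,4}->{}; Z {1,2,3,5,6}->{}
pass 2: U {1}->{}
pass 3: no change
Fixpoint after 3 passes: D(Y) = {}

Answer: {}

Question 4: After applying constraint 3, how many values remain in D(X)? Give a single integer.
Answer: 0

Derivation:
Constraint 1 (U + X = Y) on D(U)={1,2,3,4,5,6} D(X)={3,4,5,6} D(Y)={1,2,4}: U {1,2,3,4,5,6}->{1}; X {3,4,5,6}->{3}; Y {1,2,4}->{4}
Constraint 2 (Z < X) on D(Z)={1,2,3,5,6} D(X)={3}: Z {1,2,3,5,6}->{1,2}
Constraint 3 (X + Y = Z) on D(X)={3} D(Y)={4} D(Z)={1,2}: X {3}->{}; Y {4}->{}; Z {1,2}->{}
So after constraint 3: D(X)={}, size = 0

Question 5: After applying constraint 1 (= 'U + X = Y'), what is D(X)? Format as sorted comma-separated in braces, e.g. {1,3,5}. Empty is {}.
Answer: {3}

Derivation:
Constraint 1 (U + X = Y) on D(U)={1,2,3,4,5,6} D(X)={3,4,5,6} D(Y)={1,2,4}: U {1,2,3,4,5,6}->{1}; X {3,4,5,6}->{3}; Y {1,2,4}->{4}
So after constraint 1: D(X) = {3}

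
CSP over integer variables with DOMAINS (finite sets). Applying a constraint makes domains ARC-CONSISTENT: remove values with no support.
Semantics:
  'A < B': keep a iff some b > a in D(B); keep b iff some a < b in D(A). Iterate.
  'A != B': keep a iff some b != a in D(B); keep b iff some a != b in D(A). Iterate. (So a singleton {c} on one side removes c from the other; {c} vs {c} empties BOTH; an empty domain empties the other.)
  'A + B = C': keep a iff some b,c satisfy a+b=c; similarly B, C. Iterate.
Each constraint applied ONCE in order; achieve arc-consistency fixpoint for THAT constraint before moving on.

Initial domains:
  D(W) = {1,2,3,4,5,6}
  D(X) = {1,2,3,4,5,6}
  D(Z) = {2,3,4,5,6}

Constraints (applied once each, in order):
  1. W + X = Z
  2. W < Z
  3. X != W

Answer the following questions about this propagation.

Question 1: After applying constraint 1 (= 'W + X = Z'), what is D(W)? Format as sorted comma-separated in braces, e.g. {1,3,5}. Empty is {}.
Constraint 1 (W + X = Z) on D(W)={1,2,3,4,5,6} D(X)={1,2,3,4,5,6} D(Z)={2,3,4,5,6}: W {1,2,3,4,5,6}->{1,2,3,4,5}; X {1,2,3,4,5,6}->{1,2,3,4,5}
So after constraint 1: D(W) = {1,2,3,4,5}

Answer: {1,2,3,4,5}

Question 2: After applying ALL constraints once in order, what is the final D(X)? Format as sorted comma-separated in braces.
Answer: {1,2,3,4,5}

Derivation:
Constraint 1 (W + X = Z) on D(W)={1,2,3,4,5,6} D(X)={1,2,3,4,5,6} D(Z)={2,3,4,5,6}: W {1,2,3,4,5,6}->{1,2,3,4,5}; X {1,2,3,4,5,6}->{1,2,3,4,5}
Constraint 2 (W < Z) on D(W)={1,2,3,4,5} D(Z)={2,3,4,5,6}: no change
Constraint 3 (X != W) on D(X)={1,2,3,4,5} D(W)={1,2,3,4,5}: no change
So after all 3 constraints: D(X) = {1,2,3,4,5}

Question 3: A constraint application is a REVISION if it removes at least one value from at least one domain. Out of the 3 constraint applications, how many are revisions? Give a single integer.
Constraint 1 (W + X = Z) on D(W)={1,2,3,4,5,6} D(X)={1,2,3,4,5,6} D(Z)={2,3,4,5,6}: W {1,2,3,4,5,6}->{1,2,3,4,5}; X {1,2,3,4,5,6}->{1,2,3,4,5} => REVISION
Constraint 2 (W < Z) on D(W)={1,2,3,4,5} D(Z)={2,3,4,5,6}: no change => not a revision
Constraint 3 (X != W) on D(X)={1,2,3,4,5} D(W)={1,2,3,4,5}: no change => not a revision
Total revisions = 1

Answer: 1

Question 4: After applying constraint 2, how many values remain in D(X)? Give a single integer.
Answer: 5

Derivation:
Constraint 1 (W + X = Z) on D(W)={1,2,3,4,5,6} D(X)={1,2,3,4,5,6} D(Z)={2,3,4,5,6}: W {1,2,3,4,5,6}->{1,2,3,4,5}; X {1,2,3,4,5,6}->{1,2,3,4,5}
Constraint 2 (W < Z) on D(W)={1,2,3,4,5} D(Z)={2,3,4,5,6}: no change
So after constraint 2: D(X)={1,2,3,4,5}, size = 5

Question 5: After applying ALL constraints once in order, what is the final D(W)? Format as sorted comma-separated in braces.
Constraint 1 (W + X = Z) on D(W)={1,2,3,4,5,6} D(X)={1,2,3,4,5,6} D(Z)={2,3,4,5,6}: W {1,2,3,4,5,6}->{1,2,3,4,5}; X {1,2,3,4,5,6}->{1,2,3,4,5}
Constraint 2 (W < Z) on D(W)={1,2,3,4,5} D(Z)={2,3,4,5,6}: no change
Constraint 3 (X != W) on D(X)={1,2,3,4,5} D(W)={1,2,3,4,5}: no change
So after all 3 constraints: D(W) = {1,2,3,4,5}

Answer: {1,2,3,4,5}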